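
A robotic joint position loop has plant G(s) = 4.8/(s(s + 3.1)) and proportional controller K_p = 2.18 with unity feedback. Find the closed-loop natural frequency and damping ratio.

ω_n = 3.23 rad/s, ζ = 0.479

The closed-loop denominator is s(s+3.1) + 2.18·4.8 = s² + 3.1s + 10.46.
Matching s² + 2ζω_n s + ω_n²: ω_n = √10.46 = 3.235 rad/s and 2ζω_n = 3.1, so ζ = 3.1/(2·3.235) = 0.479.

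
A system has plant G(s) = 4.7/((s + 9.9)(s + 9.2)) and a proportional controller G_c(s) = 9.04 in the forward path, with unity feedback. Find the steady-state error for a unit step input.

The loop is type 0. Static position error constant K_pos = G_c(0)·G(0) = 9.04·0.0516 = 0.4665.
Steady-state error to a unit step: e_ss = 1/(1+K_pos) = 1/1.466 = 0.682.

0.682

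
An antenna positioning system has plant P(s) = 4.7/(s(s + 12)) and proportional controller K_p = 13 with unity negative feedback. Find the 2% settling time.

The closed-loop denominator s² + 12s + 61.1 gives ω_n = √61.1 = 7.817 and ζ = 12/(2ω_n) = 0.7676.
2% settling time T_s ≈ 4/(ζω_n) = 4/6 = 0.667 s.

T_s ≈ 0.667 s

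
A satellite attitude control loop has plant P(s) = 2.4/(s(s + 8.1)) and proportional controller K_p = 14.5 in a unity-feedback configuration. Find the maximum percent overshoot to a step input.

Closed-loop characteristic equation: s² + 8.1s + 34.8 = 0, so ω_n = 5.899 rad/s and ζ = 8.1/(2·5.899) = 0.6865.
%OS = 100·exp(−πζ/√(1−ζ²)) = 100·exp(−π·0.6865/√0.5287) = 5.15%.

5.15%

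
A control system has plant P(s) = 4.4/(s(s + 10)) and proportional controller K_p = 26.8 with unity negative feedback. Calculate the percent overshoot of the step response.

Closed-loop characteristic equation: s² + 10s + 117.9 = 0, so ω_n = 10.86 rad/s and ζ = 10/(2·10.86) = 0.4604.
%OS = 100·exp(−πζ/√(1−ζ²)) = 100·exp(−π·0.4604/√0.788) = 19.6%.

19.6%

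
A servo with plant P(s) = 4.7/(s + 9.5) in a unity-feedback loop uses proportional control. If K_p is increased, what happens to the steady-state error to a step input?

decrease

e_ss = 1/(1 + K_p·P(0)); a larger K_p raises the denominator, so e_ss decreases.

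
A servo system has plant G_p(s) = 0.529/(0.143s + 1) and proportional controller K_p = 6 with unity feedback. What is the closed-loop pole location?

Closed loop: T(s) = K_p·G_p/(1+K_p·G_p) = 3.174/(0.143s + 1 + 3.174), with pole at s = −(1 + 3.174)/0.143 = −29.19.

s = -29.19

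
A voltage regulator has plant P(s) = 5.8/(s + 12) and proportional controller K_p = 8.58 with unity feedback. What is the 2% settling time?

T_s ≈ 0.0648 s

Closed-loop transfer function: T(s) = K_p·P(s)/(1 + K_p·P(s)) = 49.76/(s + 12 + 49.76) = 49.76/(s + 61.76).
Time constant τ = 1/61.76 = 0.01619 s, so the 2% settling time is about 4τ = 0.0648 s.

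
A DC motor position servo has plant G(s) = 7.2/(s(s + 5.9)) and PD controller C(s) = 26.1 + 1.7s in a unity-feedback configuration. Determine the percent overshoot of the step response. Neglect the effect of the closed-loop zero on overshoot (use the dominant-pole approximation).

6.25%

Forward path: (26.1 + 1.7s)·7.2/(s(s+5.9)). The closed-loop characteristic equation is s² + (5.9 + 7.2·1.7)s + 7.2·26.1 = 0.
That is s² + 18.14s + 187.9 = 0, so ω_n = 13.71 rad/s and ζ = 18.14/(2·13.71) = 0.6616.
%OS = 100·exp(−πζ/√(1−ζ²)) = 6.25%.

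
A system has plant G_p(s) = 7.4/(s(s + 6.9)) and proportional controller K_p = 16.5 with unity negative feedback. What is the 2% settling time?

T_s ≈ 1.16 s

Closed-loop characteristic equation: s² + 6.9s + 122.1 = 0, so ω_n = 11.05 rad/s and ζ = 6.9/(2·11.05) = 0.3122.
2% settling time T_s ≈ 4/(ζω_n) = 4/3.45 = 1.16 s.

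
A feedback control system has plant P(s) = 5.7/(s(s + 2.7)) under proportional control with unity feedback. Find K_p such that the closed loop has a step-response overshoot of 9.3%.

K_p = 0.879

From %OS = 100·exp(−πζ/√(1−ζ²)) = 9.3%, ζ = −ln(0.093)/√(π²+ln²(0.093)) = 0.6031.
Characteristic equation s² + 2.7s + 5.7K_p = 0 gives ζ = 2.7/(2√(5.7K_p)).
Setting ζ = 0.6031: √(5.7K_p) = 2.7/(2·0.6031) = 2.239, so K_p = 5.011/5.7 = 0.879.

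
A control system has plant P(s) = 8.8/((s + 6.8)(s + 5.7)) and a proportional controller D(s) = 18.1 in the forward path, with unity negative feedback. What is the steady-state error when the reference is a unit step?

The loop is type 0. Static position error constant K_pos = D(0)·P(0) = 18.1·0.227 = 4.109.
Steady-state error to a unit step: e_ss = 1/(1+K_pos) = 1/5.109 = 0.196.

0.196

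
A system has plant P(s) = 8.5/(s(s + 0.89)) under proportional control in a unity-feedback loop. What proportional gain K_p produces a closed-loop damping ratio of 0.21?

K_p = 0.528

Closed-loop characteristic equation: s² + 0.89s + K_p·8.5 = 0.
So ω_n = √(8.5K_p) and 2ζω_n = 0.89, giving ζ = 0.89/(2√(8.5K_p)).
Setting ζ = 0.21: √(8.5K_p) = 0.89/(2·0.21) = 2.119, so K_p = 4.49/8.5 = 0.528.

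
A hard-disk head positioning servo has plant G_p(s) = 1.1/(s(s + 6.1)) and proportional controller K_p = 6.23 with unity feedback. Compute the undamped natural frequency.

1 + K_p·G_p(s) = 0 gives s² + 6.1s + 6.853 = 0.
So ω_n² = 6.853 ⇒ ω_n = 2.618 rad/s, and ζ = 6.1/(2ω_n) = 1.17.

ω_n = 2.62 rad/s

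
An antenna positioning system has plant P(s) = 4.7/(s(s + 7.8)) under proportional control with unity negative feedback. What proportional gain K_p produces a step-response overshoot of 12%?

K_p = 10.3

From %OS = 100·exp(−πζ/√(1−ζ²)) = 12%, ζ = −ln(0.12)/√(π²+ln²(0.12)) = 0.5594.
Characteristic equation s² + 7.8s + 4.7K_p = 0 gives ζ = 7.8/(2√(4.7K_p)).
Setting ζ = 0.5594: √(4.7K_p) = 7.8/(2·0.5594) = 6.972, so K_p = 48.6/4.7 = 10.3.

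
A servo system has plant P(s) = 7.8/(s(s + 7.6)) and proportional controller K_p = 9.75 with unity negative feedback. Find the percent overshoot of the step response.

21.9%

Closed-loop characteristic equation: s² + 7.6s + 76.05 = 0, so ω_n = 8.721 rad/s and ζ = 7.6/(2·8.721) = 0.4357.
%OS = 100·exp(−πζ/√(1−ζ²)) = 100·exp(−π·0.4357/√0.8101) = 21.9%.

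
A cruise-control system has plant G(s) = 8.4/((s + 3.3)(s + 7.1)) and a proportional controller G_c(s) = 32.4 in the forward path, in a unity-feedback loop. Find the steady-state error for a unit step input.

0.0793

The loop is type 0. Static position error constant K_pos = G_c(0)·G(0) = 32.4·0.3585 = 11.62.
Steady-state error to a unit step: e_ss = 1/(1+K_pos) = 1/12.62 = 0.0793.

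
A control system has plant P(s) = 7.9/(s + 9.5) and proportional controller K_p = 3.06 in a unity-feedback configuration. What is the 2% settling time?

Closed-loop transfer function: T(s) = K_p·P(s)/(1 + K_p·P(s)) = 24.17/(s + 9.5 + 24.17) = 24.17/(s + 33.67).
Time constant τ = 1/33.67 = 0.0297 s, so the 2% settling time is about 4τ = 0.119 s.

T_s ≈ 0.119 s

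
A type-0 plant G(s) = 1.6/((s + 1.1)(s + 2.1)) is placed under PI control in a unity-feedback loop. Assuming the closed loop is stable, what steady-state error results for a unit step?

0

The PI controller's integrator makes the forward path type 1, so e_ss to a step is zero.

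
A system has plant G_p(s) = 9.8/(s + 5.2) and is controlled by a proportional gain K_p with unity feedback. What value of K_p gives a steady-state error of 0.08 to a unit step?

K_p = 6.1

The loop is type 0, so e_ss(step) = 1/(1 + K_pos) with K_pos = K_p·G_p(0).
G_p(0) = 1.885. Require 1/(1 + K_p·1.885) = 0.08, so 1 + 1.885·K_p = 12.5.
K_p = (12.5 − 1)/1.885 = 6.1.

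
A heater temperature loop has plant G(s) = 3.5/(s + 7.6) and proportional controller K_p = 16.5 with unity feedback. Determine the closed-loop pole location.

s = -65.35

Closed-loop transfer function: T(s) = K_p·G(s)/(1 + K_p·G(s)) = 57.75/(s + 7.6 + 57.75) = 57.75/(s + 65.35).
The closed-loop pole is at s = −65.35.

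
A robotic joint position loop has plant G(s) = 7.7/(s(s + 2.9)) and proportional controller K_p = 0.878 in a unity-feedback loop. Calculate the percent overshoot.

From 1 + K_pG(s) = 0: s² + 2.9s + 6.761 = 0 ⇒ ω_n = 2.6, ζ = 0.5577.
%OS = 100·exp(−πζ/√(1−ζ²)) = 100·exp(−π·0.5577/√0.689) = 12.1%.

12.1%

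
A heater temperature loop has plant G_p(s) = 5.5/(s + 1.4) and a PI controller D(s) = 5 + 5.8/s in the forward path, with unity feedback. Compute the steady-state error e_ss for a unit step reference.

0

The open loop D(s)G_p(s) has a pole at the origin (type 1), so the static position error constant is infinite and e_ss = 1/(1+∞) = 0.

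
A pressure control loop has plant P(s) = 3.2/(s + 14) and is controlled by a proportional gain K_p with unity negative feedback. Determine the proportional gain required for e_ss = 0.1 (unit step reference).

The loop is type 0, so e_ss(step) = 1/(1 + K_pos) with K_pos = K_p·P(0).
P(0) = 0.2286. Require 1/(1 + K_p·0.2286) = 0.1, so 1 + 0.2286·K_p = 10.
K_p = (10 − 1)/0.2286 = 39.4.

K_p = 39.4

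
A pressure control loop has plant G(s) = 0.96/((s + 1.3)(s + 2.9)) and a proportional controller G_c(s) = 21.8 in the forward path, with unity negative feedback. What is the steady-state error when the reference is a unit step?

The loop is type 0. Static position error constant K_pos = G_c(0)·G(0) = 21.8·0.2546 = 5.551.
Steady-state error to a unit step: e_ss = 1/(1+K_pos) = 1/6.551 = 0.153.

0.153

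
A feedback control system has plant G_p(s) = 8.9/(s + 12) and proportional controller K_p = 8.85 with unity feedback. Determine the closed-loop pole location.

s = -90.77

Closed-loop transfer function: T(s) = K_p·G_p(s)/(1 + K_p·G_p(s)) = 78.77/(s + 12 + 78.77) = 78.77/(s + 90.77).
The closed-loop pole is at s = −90.77.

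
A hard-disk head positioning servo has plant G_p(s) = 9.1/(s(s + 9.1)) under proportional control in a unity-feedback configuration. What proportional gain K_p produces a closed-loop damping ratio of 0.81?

K_p = 3.47

Closed-loop characteristic equation: s² + 9.1s + K_p·9.1 = 0.
So ω_n = √(9.1K_p) and 2ζω_n = 9.1, giving ζ = 9.1/(2√(9.1K_p)).
Setting ζ = 0.81: √(9.1K_p) = 9.1/(2·0.81) = 5.617, so K_p = 31.55/9.1 = 3.47.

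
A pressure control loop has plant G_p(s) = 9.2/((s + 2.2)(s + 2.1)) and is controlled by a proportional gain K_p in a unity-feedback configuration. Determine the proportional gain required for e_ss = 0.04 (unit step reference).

K_p = 12.1

Steady-state error for a unit step on this type-0 loop is 1/(1 + K_p·G_p(0)).
G_p(0) = 1.991. Require 1/(1 + K_p·1.991) = 0.04, so 1 + 1.991·K_p = 25.
K_p = (25 − 1)/1.991 = 12.1.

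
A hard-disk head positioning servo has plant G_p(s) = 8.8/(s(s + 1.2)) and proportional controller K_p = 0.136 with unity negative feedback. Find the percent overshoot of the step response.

12.7%

From 1 + K_pG_p(s) = 0: s² + 1.2s + 1.197 = 0 ⇒ ω_n = 1.094, ζ = 0.5485.
%OS = 100·exp(−πζ/√(1−ζ²)) = 100·exp(−π·0.5485/√0.6992) = 12.7%.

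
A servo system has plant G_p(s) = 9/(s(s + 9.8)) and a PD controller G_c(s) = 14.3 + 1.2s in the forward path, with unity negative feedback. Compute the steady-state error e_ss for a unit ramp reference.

0.0761

The loop has one pole at the origin (type 1). Velocity error constant K_v = lim_{s→0} s·G_c(s)G_p(s) = 14.3·9/9.8 = 13.13.
Steady-state error to a unit ramp: e_ss = 1/K_v = 0.0761.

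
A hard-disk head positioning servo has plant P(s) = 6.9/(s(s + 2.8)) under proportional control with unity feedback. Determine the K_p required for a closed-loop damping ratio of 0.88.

Closed-loop characteristic equation: s² + 2.8s + K_p·6.9 = 0.
So ω_n = √(6.9K_p) and 2ζω_n = 2.8, giving ζ = 2.8/(2√(6.9K_p)).
Setting ζ = 0.88: √(6.9K_p) = 2.8/(2·0.88) = 1.591, so K_p = 2.531/6.9 = 0.367.

K_p = 0.367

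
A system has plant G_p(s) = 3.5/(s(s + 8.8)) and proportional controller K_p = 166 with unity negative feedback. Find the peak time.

T_p = 0.133 s

Closed-loop characteristic equation: s² + 8.8s + 581 = 0, so ω_n = 24.1 rad/s and ζ = 8.8/(2·24.1) = 0.1825.
Damped frequency ω_d = ω_n√(1−ζ²) = 23.7 rad/s, so peak time T_p = π/ω_d = 0.133 s.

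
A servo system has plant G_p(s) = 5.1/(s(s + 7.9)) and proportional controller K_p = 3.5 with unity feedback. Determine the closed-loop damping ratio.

With unity feedback the closed-loop characteristic equation is s² + 7.9s + 3.5·5.1 = s² + 7.9s + 17.85 = 0.
Matching s² + 2ζω_n s + ω_n²: ω_n = √17.85 = 4.225 rad/s and 2ζω_n = 7.9, so ζ = 7.9/(2·4.225) = 0.935.

ζ = 0.935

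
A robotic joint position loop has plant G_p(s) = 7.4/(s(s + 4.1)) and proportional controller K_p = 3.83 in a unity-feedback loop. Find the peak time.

From 1 + K_pG_p(s) = 0: s² + 4.1s + 28.34 = 0 ⇒ ω_n = 5.324, ζ = 0.3851.
Damped frequency ω_d = ω_n√(1−ζ²) = 4.913 rad/s, so peak time T_p = π/ω_d = 0.639 s.

T_p = 0.639 s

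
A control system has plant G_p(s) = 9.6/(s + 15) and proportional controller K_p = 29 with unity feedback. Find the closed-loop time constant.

τ = 0.00341 s

Closed-loop transfer function: T(s) = K_p·G_p(s)/(1 + K_p·G_p(s)) = 278.4/(s + 15 + 278.4) = 278.4/(s + 293.4).
Time constant τ = 1/293.4 = 0.00341 s.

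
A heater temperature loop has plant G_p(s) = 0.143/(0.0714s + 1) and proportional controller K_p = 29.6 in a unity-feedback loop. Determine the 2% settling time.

Closed loop: T(s) = K_p·G_p/(1+K_p·G_p) = 4.233/(0.0714s + 1 + 4.233), with pole at s = −(1 + 4.233)/0.0714 = −73.29.
τ = 1/73.29 = 0.01364 s, so 2% settling time ≈ 4τ = 0.0546 s.

T_s ≈ 0.0546 s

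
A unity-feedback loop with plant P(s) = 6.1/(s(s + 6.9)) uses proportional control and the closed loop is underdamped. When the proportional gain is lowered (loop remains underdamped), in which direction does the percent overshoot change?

decrease

ζ = 6.9/(2√(6.1K_p)) rises as K_p falls; higher damping means less overshoot.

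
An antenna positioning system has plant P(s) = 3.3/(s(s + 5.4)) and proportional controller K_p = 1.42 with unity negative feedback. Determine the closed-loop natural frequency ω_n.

ω_n = 2.16 rad/s

The closed-loop denominator is s(s+5.4) + 1.42·3.3 = s² + 5.4s + 4.686.
Matching s² + 2ζω_n s + ω_n²: ω_n = √4.686 = 2.165 rad/s and 2ζω_n = 5.4, so ζ = 5.4/(2·2.165) = 1.25.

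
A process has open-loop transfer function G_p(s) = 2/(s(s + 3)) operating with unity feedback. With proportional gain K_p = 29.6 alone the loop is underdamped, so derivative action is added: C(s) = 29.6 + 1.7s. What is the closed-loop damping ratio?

ζ = 0.416

Forward path: (29.6 + 1.7s)·2/(s(s+3)). The closed-loop characteristic equation is s² + (3 + 2·1.7)s + 2·29.6 = 0.
That is s² + 6.4s + 59.2 = 0, so ω_n = 7.694 rad/s and ζ = 6.4/(2·7.694) = 0.4159.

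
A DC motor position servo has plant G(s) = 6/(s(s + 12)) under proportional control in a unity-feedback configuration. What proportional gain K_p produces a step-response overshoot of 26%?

K_p = 38.6

From %OS = 100·exp(−πζ/√(1−ζ²)) = 26%, ζ = −ln(0.26)/√(π²+ln²(0.26)) = 0.3941.
Characteristic equation s² + 12s + 6K_p = 0 gives ζ = 12/(2√(6K_p)).
Setting ζ = 0.3941: √(6K_p) = 12/(2·0.3941) = 15.23, so K_p = 231.8/6 = 38.6.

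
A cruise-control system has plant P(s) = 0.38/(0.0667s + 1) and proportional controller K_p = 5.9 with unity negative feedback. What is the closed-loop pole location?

s = -48.61

Closed loop: T(s) = K_p·P/(1+K_p·P) = 2.242/(0.0667s + 1 + 2.242), with pole at s = −(1 + 2.242)/0.0667 = −48.61.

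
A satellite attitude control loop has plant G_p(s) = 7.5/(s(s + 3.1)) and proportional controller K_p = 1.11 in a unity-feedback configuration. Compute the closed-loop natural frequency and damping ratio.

ω_n = 2.89 rad/s, ζ = 0.537

With unity feedback the closed-loop characteristic equation is s² + 3.1s + 1.11·7.5 = s² + 3.1s + 8.325 = 0.
Matching s² + 2ζω_n s + ω_n²: ω_n = √8.325 = 2.885 rad/s and 2ζω_n = 3.1, so ζ = 3.1/(2·2.885) = 0.537.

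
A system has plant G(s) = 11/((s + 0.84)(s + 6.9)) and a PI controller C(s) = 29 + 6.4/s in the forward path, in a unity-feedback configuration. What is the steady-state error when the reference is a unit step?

The open loop C(s)G(s) has a pole at the origin (type 1), so the static position error constant is infinite and e_ss = 1/(1+∞) = 0.

0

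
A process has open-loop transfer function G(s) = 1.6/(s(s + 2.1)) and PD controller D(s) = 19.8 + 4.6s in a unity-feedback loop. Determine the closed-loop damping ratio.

ζ = 0.84

Forward path: (19.8 + 4.6s)·1.6/(s(s+2.1)). The closed-loop characteristic equation is s² + (2.1 + 1.6·4.6)s + 1.6·19.8 = 0.
That is s² + 9.46s + 31.68 = 0, so ω_n = 5.628 rad/s and ζ = 9.46/(2·5.628) = 0.8404.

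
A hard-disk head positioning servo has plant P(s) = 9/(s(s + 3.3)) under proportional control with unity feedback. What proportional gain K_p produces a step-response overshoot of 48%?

From %OS = 100·exp(−πζ/√(1−ζ²)) = 48%, ζ = −ln(0.48)/√(π²+ln²(0.48)) = 0.2275.
Characteristic equation s² + 3.3s + 9K_p = 0 gives ζ = 3.3/(2√(9K_p)).
Setting ζ = 0.2275: √(9K_p) = 3.3/(2·0.2275) = 7.253, so K_p = 52.6/9 = 5.84.

K_p = 5.84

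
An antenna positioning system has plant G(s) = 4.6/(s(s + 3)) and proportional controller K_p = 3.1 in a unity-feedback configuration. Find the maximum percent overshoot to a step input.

25.7%

The closed-loop denominator s² + 3s + 14.26 gives ω_n = √14.26 = 3.776 and ζ = 3/(2ω_n) = 0.3972.
%OS = 100·exp(−πζ/√(1−ζ²)) = 100·exp(−π·0.3972/√0.8422) = 25.7%.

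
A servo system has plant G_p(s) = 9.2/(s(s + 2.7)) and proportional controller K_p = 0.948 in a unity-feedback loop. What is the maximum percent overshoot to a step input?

The closed-loop denominator s² + 2.7s + 8.722 gives ω_n = √8.722 = 2.953 and ζ = 2.7/(2ω_n) = 0.4571.
%OS = 100·exp(−πζ/√(1−ζ²)) = 100·exp(−π·0.4571/√0.791) = 19.9%.

19.9%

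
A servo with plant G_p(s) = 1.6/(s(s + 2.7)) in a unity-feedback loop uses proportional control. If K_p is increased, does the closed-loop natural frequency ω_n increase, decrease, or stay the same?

increase

ω_n = √(1.6·K_p), which grows with K_p.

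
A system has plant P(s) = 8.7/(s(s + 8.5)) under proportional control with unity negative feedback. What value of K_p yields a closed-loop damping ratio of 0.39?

Closed-loop characteristic equation: s² + 8.5s + K_p·8.7 = 0.
So ω_n = √(8.7K_p) and 2ζω_n = 8.5, giving ζ = 8.5/(2√(8.7K_p)).
Setting ζ = 0.39: √(8.7K_p) = 8.5/(2·0.39) = 10.9, so K_p = 118.8/8.7 = 13.6.

K_p = 13.6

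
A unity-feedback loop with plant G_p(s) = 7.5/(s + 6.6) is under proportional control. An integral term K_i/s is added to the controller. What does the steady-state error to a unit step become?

Adding integral action puts a pole at s = 0 in the forward path, raising the system type to 1; a type-1 loop has zero steady-state error to a step.

0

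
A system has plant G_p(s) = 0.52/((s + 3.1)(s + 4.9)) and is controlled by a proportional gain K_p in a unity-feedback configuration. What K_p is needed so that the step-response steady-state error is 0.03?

K_p = 945

Steady-state error for a unit step on this type-0 loop is 1/(1 + K_p·G_p(0)).
G_p(0) = 0.03423. Require 1/(1 + K_p·0.03423) = 0.03, so 1 + 0.03423·K_p = 33.33.
K_p = (33.33 − 1)/0.03423 = 945.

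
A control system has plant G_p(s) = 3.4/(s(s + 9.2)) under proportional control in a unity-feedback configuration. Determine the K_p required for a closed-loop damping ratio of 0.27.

K_p = 85.4

Closed-loop characteristic equation: s² + 9.2s + K_p·3.4 = 0.
So ω_n = √(3.4K_p) and 2ζω_n = 9.2, giving ζ = 9.2/(2√(3.4K_p)).
Setting ζ = 0.27: √(3.4K_p) = 9.2/(2·0.27) = 17.04, so K_p = 290.3/3.4 = 85.4.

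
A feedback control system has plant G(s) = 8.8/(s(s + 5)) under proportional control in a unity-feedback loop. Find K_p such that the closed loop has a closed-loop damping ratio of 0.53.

K_p = 2.53

Closed-loop characteristic equation: s² + 5s + K_p·8.8 = 0.
So ω_n = √(8.8K_p) and 2ζω_n = 5, giving ζ = 5/(2√(8.8K_p)).
Setting ζ = 0.53: √(8.8K_p) = 5/(2·0.53) = 4.717, so K_p = 22.25/8.8 = 2.53.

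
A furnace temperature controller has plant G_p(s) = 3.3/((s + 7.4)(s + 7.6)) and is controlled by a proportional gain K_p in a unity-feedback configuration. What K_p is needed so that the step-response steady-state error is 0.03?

The loop is type 0, so e_ss(step) = 1/(1 + K_pos) with K_pos = K_p·G_p(0).
G_p(0) = 0.05868. Require 1/(1 + K_p·0.05868) = 0.03, so 1 + 0.05868·K_p = 33.33.
K_p = (33.33 − 1)/0.05868 = 551.

K_p = 551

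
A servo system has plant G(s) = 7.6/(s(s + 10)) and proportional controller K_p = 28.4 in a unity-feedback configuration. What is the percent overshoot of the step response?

32.1%

Closed-loop characteristic equation: s² + 10s + 215.8 = 0, so ω_n = 14.69 rad/s and ζ = 10/(2·14.69) = 0.3403.
%OS = 100·exp(−πζ/√(1−ζ²)) = 100·exp(−π·0.3403/√0.8842) = 32.1%.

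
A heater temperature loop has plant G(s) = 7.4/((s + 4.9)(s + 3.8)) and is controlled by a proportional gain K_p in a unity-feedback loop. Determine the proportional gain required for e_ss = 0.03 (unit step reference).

K_p = 81.4

The loop is type 0, so e_ss(step) = 1/(1 + K_pos) with K_pos = K_p·G(0).
G(0) = 0.3974. Require 1/(1 + K_p·0.3974) = 0.03, so 1 + 0.3974·K_p = 33.33.
K_p = (33.33 − 1)/0.3974 = 81.4.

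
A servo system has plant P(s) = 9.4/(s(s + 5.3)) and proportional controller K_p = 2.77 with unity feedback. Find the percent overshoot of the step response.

The closed-loop denominator s² + 5.3s + 26.04 gives ω_n = √26.04 = 5.103 and ζ = 5.3/(2ω_n) = 0.5193.
%OS = 100·exp(−πζ/√(1−ζ²)) = 100·exp(−π·0.5193/√0.7303) = 14.8%.

14.8%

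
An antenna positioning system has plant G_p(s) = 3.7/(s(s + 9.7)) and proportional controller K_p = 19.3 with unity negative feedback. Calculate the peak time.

T_p = 0.454 s

The closed-loop denominator s² + 9.7s + 71.41 gives ω_n = √71.41 = 8.45 and ζ = 9.7/(2ω_n) = 0.5739.
Damped frequency ω_d = ω_n√(1−ζ²) = 6.92 rad/s, so peak time T_p = π/ω_d = 0.454 s.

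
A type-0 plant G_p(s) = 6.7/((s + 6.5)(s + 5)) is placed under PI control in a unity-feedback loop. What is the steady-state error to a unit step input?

0

The PI controller's integrator makes the forward path type 1, so e_ss to a step is zero.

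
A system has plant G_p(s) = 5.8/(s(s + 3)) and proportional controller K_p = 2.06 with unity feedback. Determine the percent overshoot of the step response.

22%

From 1 + K_pG_p(s) = 0: s² + 3s + 11.95 = 0 ⇒ ω_n = 3.457, ζ = 0.434.
%OS = 100·exp(−πζ/√(1−ζ²)) = 100·exp(−π·0.434/√0.8117) = 22%.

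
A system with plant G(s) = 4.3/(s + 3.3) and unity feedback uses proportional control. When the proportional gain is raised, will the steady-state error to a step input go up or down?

e_ss = 1/(1 + K_p·G(0)); a larger K_p raises the denominator, so e_ss decreases.

decrease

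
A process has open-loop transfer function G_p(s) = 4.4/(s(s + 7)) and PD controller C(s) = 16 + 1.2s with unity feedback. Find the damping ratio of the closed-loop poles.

Forward path: (16 + 1.2s)·4.4/(s(s+7)). The closed-loop characteristic equation is s² + (7 + 4.4·1.2)s + 4.4·16 = 0.
That is s² + 12.28s + 70.4 = 0, so ω_n = 8.39 rad/s and ζ = 12.28/(2·8.39) = 0.7318.

ζ = 0.732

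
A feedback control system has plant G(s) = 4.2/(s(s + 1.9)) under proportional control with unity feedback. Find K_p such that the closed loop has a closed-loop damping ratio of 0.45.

K_p = 1.06

Closed-loop characteristic equation: s² + 1.9s + K_p·4.2 = 0.
So ω_n = √(4.2K_p) and 2ζω_n = 1.9, giving ζ = 1.9/(2√(4.2K_p)).
Setting ζ = 0.45: √(4.2K_p) = 1.9/(2·0.45) = 2.111, so K_p = 4.457/4.2 = 1.06.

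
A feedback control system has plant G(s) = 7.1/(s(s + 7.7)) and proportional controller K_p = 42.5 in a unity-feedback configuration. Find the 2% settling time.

T_s ≈ 1.04 s

Closed-loop characteristic equation: s² + 7.7s + 301.8 = 0, so ω_n = 17.37 rad/s and ζ = 7.7/(2·17.37) = 0.2216.
2% settling time T_s ≈ 4/(ζω_n) = 4/3.85 = 1.04 s.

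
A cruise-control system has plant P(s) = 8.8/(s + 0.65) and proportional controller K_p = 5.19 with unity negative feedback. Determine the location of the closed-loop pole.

s = -46.32

Closed-loop transfer function: T(s) = K_p·P(s)/(1 + K_p·P(s)) = 45.67/(s + 0.65 + 45.67) = 45.67/(s + 46.32).
The closed-loop pole is at s = −46.32.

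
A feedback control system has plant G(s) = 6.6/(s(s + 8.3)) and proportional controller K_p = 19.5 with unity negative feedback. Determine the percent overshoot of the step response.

From 1 + K_pG(s) = 0: s² + 8.3s + 128.7 = 0 ⇒ ω_n = 11.34, ζ = 0.3658.
%OS = 100·exp(−πζ/√(1−ζ²)) = 100·exp(−π·0.3658/√0.8662) = 29.1%.

29.1%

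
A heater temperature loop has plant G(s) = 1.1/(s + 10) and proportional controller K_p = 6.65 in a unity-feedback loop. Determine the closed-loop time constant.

τ = 0.0578 s

Closed-loop transfer function: T(s) = K_p·G(s)/(1 + K_p·G(s)) = 7.315/(s + 10 + 7.315) = 7.315/(s + 17.32).
Time constant τ = 1/17.32 = 0.0578 s.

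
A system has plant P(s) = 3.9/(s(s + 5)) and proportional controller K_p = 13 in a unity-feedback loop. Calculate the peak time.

T_p = 0.471 s

From 1 + K_pP(s) = 0: s² + 5s + 50.7 = 0 ⇒ ω_n = 7.12, ζ = 0.3511.
Damped frequency ω_d = ω_n√(1−ζ²) = 6.667 rad/s, so peak time T_p = π/ω_d = 0.471 s.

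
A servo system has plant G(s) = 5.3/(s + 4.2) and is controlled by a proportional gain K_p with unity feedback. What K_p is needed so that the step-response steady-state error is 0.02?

For a type-0 loop with proportional control, e_ss = 1/(1 + K_p·G(0)).
G(0) = 1.262. Require 1/(1 + K_p·1.262) = 0.02, so 1 + 1.262·K_p = 50.
K_p = (50 − 1)/1.262 = 38.8.

K_p = 38.8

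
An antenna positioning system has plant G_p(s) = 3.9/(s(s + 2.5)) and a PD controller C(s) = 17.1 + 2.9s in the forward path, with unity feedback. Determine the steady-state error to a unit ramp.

The loop has one pole at the origin (type 1). Velocity error constant K_v = lim_{s→0} s·C(s)G_p(s) = 17.1·3.9/2.5 = 26.68.
Steady-state error to a unit ramp: e_ss = 1/K_v = 0.0375.

0.0375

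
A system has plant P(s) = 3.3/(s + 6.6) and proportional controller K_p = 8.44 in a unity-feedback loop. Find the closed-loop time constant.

Closed-loop transfer function: T(s) = K_p·P(s)/(1 + K_p·P(s)) = 27.85/(s + 6.6 + 27.85) = 27.85/(s + 34.45).
Time constant τ = 1/34.45 = 0.029 s.

τ = 0.029 s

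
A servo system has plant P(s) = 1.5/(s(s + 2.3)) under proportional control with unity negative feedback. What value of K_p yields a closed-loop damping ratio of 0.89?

Closed-loop characteristic equation: s² + 2.3s + K_p·1.5 = 0.
So ω_n = √(1.5K_p) and 2ζω_n = 2.3, giving ζ = 2.3/(2√(1.5K_p)).
Setting ζ = 0.89: √(1.5K_p) = 2.3/(2·0.89) = 1.292, so K_p = 1.67/1.5 = 1.11.

K_p = 1.11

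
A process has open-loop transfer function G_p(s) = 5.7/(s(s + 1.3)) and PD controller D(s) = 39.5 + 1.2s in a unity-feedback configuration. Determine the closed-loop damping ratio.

ζ = 0.271

Forward path: (39.5 + 1.2s)·5.7/(s(s+1.3)). The closed-loop characteristic equation is s² + (1.3 + 5.7·1.2)s + 5.7·39.5 = 0.
That is s² + 8.14s + 225.2 = 0, so ω_n = 15 rad/s and ζ = 8.14/(2·15) = 0.2712.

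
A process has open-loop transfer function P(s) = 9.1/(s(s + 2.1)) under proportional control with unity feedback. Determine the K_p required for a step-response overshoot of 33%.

K_p = 1.09

From %OS = 100·exp(−πζ/√(1−ζ²)) = 33%, ζ = −ln(0.33)/√(π²+ln²(0.33)) = 0.3328.
Characteristic equation s² + 2.1s + 9.1K_p = 0 gives ζ = 2.1/(2√(9.1K_p)).
Setting ζ = 0.3328: √(9.1K_p) = 2.1/(2·0.3328) = 3.155, so K_p = 9.955/9.1 = 1.09.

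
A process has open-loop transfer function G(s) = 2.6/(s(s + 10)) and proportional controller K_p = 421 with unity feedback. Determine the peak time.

T_p = 0.0961 s

The closed-loop denominator s² + 10s + 1095 gives ω_n = √1095 = 33.08 and ζ = 10/(2ω_n) = 0.1511.
Damped frequency ω_d = ω_n√(1−ζ²) = 32.7 rad/s, so peak time T_p = π/ω_d = 0.0961 s.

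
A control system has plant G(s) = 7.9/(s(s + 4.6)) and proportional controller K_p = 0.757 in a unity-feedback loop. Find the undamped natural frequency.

With unity feedback the closed-loop characteristic equation is s² + 4.6s + 0.757·7.9 = s² + 4.6s + 5.98 = 0.
So ω_n² = 5.98 ⇒ ω_n = 2.445 rad/s, and ζ = 4.6/(2ω_n) = 0.941.

ω_n = 2.45 rad/s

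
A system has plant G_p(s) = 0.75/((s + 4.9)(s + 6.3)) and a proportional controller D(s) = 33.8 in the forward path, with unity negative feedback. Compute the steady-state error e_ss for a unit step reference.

0.549

The loop is type 0. Static position error constant K_pos = D(0)·G_p(0) = 33.8·0.0243 = 0.8212.
Steady-state error to a unit step: e_ss = 1/(1+K_pos) = 1/1.821 = 0.549.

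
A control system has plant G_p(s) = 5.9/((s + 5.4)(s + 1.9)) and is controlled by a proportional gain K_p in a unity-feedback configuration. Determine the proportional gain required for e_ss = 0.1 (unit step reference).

K_p = 15.7

Steady-state error for a unit step on this type-0 loop is 1/(1 + K_p·G_p(0)).
G_p(0) = 0.575. Require 1/(1 + K_p·0.575) = 0.1, so 1 + 0.575·K_p = 10.
K_p = (10 − 1)/0.575 = 15.7.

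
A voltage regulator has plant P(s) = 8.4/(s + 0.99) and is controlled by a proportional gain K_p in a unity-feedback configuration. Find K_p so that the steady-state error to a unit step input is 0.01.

K_p = 11.7

Steady-state error for a unit step on this type-0 loop is 1/(1 + K_p·P(0)).
P(0) = 8.485. Require 1/(1 + K_p·8.485) = 0.01, so 1 + 8.485·K_p = 100.
K_p = (100 − 1)/8.485 = 11.7.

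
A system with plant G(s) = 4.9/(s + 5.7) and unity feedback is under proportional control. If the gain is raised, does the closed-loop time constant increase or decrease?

decrease

Closed-loop pole is at s = −(5.7+K_p·4.9); larger K_p moves it further left, so τ = 1/(5.7+K_p·4.9) decreases.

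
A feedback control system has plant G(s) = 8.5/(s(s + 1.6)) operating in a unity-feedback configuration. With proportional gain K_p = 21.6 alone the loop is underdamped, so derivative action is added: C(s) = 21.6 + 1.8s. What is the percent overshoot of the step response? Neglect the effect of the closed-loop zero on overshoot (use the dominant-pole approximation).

8.16%

Forward path: (21.6 + 1.8s)·8.5/(s(s+1.6)). The closed-loop characteristic equation is s² + (1.6 + 8.5·1.8)s + 8.5·21.6 = 0.
That is s² + 16.9s + 183.6 = 0, so ω_n = 13.55 rad/s and ζ = 16.9/(2·13.55) = 0.6236.
%OS = 100·exp(−πζ/√(1−ζ²)) = 8.16%.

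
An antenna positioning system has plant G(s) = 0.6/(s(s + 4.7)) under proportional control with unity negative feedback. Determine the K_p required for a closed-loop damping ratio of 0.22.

Closed-loop characteristic equation: s² + 4.7s + K_p·0.6 = 0.
So ω_n = √(0.6K_p) and 2ζω_n = 4.7, giving ζ = 4.7/(2√(0.6K_p)).
Setting ζ = 0.22: √(0.6K_p) = 4.7/(2·0.22) = 10.68, so K_p = 114.1/0.6 = 190.

K_p = 190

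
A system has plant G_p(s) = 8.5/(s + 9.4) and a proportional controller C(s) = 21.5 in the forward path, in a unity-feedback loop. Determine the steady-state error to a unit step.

0.0489

The loop is type 0. Static position error constant K_pos = C(0)·G_p(0) = 21.5·0.9043 = 19.44.
Steady-state error to a unit step: e_ss = 1/(1+K_pos) = 1/20.44 = 0.0489.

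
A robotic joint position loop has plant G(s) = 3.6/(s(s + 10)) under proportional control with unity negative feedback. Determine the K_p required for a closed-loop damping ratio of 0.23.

K_p = 131

Closed-loop characteristic equation: s² + 10s + K_p·3.6 = 0.
So ω_n = √(3.6K_p) and 2ζω_n = 10, giving ζ = 10/(2√(3.6K_p)).
Setting ζ = 0.23: √(3.6K_p) = 10/(2·0.23) = 21.74, so K_p = 472.6/3.6 = 131.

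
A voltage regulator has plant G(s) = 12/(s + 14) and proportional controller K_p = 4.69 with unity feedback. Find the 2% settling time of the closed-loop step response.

Closed-loop transfer function: T(s) = K_p·G(s)/(1 + K_p·G(s)) = 56.28/(s + 14 + 56.28) = 56.28/(s + 70.28).
Time constant τ = 1/70.28 = 0.01423 s, so the 2% settling time is about 4τ = 0.0569 s.

T_s ≈ 0.0569 s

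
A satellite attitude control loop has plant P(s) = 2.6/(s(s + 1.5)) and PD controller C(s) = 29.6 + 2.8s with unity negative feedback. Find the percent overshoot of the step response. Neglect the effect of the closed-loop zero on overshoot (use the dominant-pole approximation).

Forward path: (29.6 + 2.8s)·2.6/(s(s+1.5)). The closed-loop characteristic equation is s² + (1.5 + 2.6·2.8)s + 2.6·29.6 = 0.
That is s² + 8.78s + 76.96 = 0, so ω_n = 8.773 rad/s and ζ = 8.78/(2·8.773) = 0.5004.
%OS = 100·exp(−πζ/√(1−ζ²)) = 16.3%.

16.3%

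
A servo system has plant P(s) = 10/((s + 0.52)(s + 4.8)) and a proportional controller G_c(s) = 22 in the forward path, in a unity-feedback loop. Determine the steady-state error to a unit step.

The loop is type 0. Static position error constant K_pos = G_c(0)·P(0) = 22·4.006 = 88.14.
Steady-state error to a unit step: e_ss = 1/(1+K_pos) = 1/89.14 = 0.0112.

0.0112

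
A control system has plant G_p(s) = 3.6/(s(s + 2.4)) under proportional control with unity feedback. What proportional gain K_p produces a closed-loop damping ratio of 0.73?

K_p = 0.751

Closed-loop characteristic equation: s² + 2.4s + K_p·3.6 = 0.
So ω_n = √(3.6K_p) and 2ζω_n = 2.4, giving ζ = 2.4/(2√(3.6K_p)).
Setting ζ = 0.73: √(3.6K_p) = 2.4/(2·0.73) = 1.644, so K_p = 2.702/3.6 = 0.751.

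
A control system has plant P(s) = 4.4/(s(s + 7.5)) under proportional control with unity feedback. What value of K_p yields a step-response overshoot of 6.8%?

K_p = 7.56

From %OS = 100·exp(−πζ/√(1−ζ²)) = 6.8%, ζ = −ln(0.068)/√(π²+ln²(0.068)) = 0.6502.
Characteristic equation s² + 7.5s + 4.4K_p = 0 gives ζ = 7.5/(2√(4.4K_p)).
Setting ζ = 0.6502: √(4.4K_p) = 7.5/(2·0.6502) = 5.768, so K_p = 33.27/4.4 = 7.56.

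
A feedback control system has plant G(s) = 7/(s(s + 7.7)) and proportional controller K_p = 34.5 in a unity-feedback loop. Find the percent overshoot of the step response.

44.8%

From 1 + K_pG(s) = 0: s² + 7.7s + 241.5 = 0 ⇒ ω_n = 15.54, ζ = 0.2477.
%OS = 100·exp(−πζ/√(1−ζ²)) = 100·exp(−π·0.2477/√0.9386) = 44.8%.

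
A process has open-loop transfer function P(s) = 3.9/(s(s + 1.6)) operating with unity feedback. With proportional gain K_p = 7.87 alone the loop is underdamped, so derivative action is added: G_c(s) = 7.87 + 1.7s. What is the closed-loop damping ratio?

Forward path: (7.87 + 1.7s)·3.9/(s(s+1.6)). The closed-loop characteristic equation is s² + (1.6 + 3.9·1.7)s + 3.9·7.87 = 0.
That is s² + 8.23s + 30.69 = 0, so ω_n = 5.54 rad/s and ζ = 8.23/(2·5.54) = 0.7428.

ζ = 0.743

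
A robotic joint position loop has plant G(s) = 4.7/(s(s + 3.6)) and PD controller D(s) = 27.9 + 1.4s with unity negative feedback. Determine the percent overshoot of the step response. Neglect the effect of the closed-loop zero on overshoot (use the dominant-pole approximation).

Forward path: (27.9 + 1.4s)·4.7/(s(s+3.6)). The closed-loop characteristic equation is s² + (3.6 + 4.7·1.4)s + 4.7·27.9 = 0.
That is s² + 10.18s + 131.1 = 0, so ω_n = 11.45 rad/s and ζ = 10.18/(2·11.45) = 0.4445.
%OS = 100·exp(−πζ/√(1−ζ²)) = 21%.

21%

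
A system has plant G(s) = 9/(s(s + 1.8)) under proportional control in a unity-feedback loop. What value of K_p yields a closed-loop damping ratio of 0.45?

Closed-loop characteristic equation: s² + 1.8s + K_p·9 = 0.
So ω_n = √(9K_p) and 2ζω_n = 1.8, giving ζ = 1.8/(2√(9K_p)).
Setting ζ = 0.45: √(9K_p) = 1.8/(2·0.45) = 2, so K_p = 4/9 = 0.444.

K_p = 0.444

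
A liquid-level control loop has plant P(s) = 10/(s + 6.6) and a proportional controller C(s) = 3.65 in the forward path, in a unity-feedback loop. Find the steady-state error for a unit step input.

0.153

The loop is type 0. Static position error constant K_pos = C(0)·P(0) = 3.65·1.515 = 5.53.
Steady-state error to a unit step: e_ss = 1/(1+K_pos) = 1/6.53 = 0.153.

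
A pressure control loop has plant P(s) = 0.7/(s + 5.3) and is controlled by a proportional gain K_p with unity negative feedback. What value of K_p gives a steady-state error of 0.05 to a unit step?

K_p = 144

The loop is type 0, so e_ss(step) = 1/(1 + K_pos) with K_pos = K_p·P(0).
P(0) = 0.1321. Require 1/(1 + K_p·0.1321) = 0.05, so 1 + 0.1321·K_p = 20.
K_p = (20 − 1)/0.1321 = 144.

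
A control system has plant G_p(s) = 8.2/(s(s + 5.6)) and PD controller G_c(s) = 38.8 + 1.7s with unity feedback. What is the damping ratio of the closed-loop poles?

Forward path: (38.8 + 1.7s)·8.2/(s(s+5.6)). The closed-loop characteristic equation is s² + (5.6 + 8.2·1.7)s + 8.2·38.8 = 0.
That is s² + 19.54s + 318.2 = 0, so ω_n = 17.84 rad/s and ζ = 19.54/(2·17.84) = 0.5477.

ζ = 0.548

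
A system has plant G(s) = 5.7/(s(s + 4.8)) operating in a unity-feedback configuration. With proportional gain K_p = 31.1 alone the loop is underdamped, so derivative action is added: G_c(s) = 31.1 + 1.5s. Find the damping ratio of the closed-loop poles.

Forward path: (31.1 + 1.5s)·5.7/(s(s+4.8)). The closed-loop characteristic equation is s² + (4.8 + 5.7·1.5)s + 5.7·31.1 = 0.
That is s² + 13.35s + 177.3 = 0, so ω_n = 13.31 rad/s and ζ = 13.35/(2·13.31) = 0.5013.

ζ = 0.501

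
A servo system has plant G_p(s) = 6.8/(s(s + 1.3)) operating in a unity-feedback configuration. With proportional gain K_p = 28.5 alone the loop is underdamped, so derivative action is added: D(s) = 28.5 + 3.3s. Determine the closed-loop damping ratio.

ζ = 0.853

Forward path: (28.5 + 3.3s)·6.8/(s(s+1.3)). The closed-loop characteristic equation is s² + (1.3 + 6.8·3.3)s + 6.8·28.5 = 0.
That is s² + 23.74s + 193.8 = 0, so ω_n = 13.92 rad/s and ζ = 23.74/(2·13.92) = 0.8527.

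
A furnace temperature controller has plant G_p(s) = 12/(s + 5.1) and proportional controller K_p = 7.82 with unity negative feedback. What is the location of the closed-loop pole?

s = -98.94

Closed-loop transfer function: T(s) = K_p·G_p(s)/(1 + K_p·G_p(s)) = 93.84/(s + 5.1 + 93.84) = 93.84/(s + 98.94).
The closed-loop pole is at s = −98.94.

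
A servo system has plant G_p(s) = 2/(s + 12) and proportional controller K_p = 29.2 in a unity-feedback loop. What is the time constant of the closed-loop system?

Closed-loop transfer function: T(s) = K_p·G_p(s)/(1 + K_p·G_p(s)) = 58.4/(s + 12 + 58.4) = 58.4/(s + 70.4).
Time constant τ = 1/70.4 = 0.0142 s.

τ = 0.0142 s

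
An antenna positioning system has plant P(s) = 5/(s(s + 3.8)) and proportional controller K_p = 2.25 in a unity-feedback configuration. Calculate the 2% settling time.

Closed-loop characteristic equation: s² + 3.8s + 11.25 = 0, so ω_n = 3.354 rad/s and ζ = 3.8/(2·3.354) = 0.5665.
2% settling time T_s ≈ 4/(ζω_n) = 4/1.9 = 2.11 s.

T_s ≈ 2.11 s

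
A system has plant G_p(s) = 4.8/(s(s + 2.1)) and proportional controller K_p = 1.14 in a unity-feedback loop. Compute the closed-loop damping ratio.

ζ = 0.449

With unity feedback the closed-loop characteristic equation is s² + 2.1s + 1.14·4.8 = s² + 2.1s + 5.472 = 0.
So ω_n² = 5.472 ⇒ ω_n = 2.339 rad/s, and ζ = 2.1/(2ω_n) = 0.449.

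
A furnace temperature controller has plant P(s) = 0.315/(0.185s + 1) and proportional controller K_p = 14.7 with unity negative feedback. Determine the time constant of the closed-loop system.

τ = 0.0329 s

Closed loop: T(s) = K_p·P/(1+K_p·P) = 4.63/(0.185s + 1 + 4.63), with pole at s = −(1 + 4.63)/0.185 = −30.44.
Closed-loop time constant τ = 1/30.44 = 0.0329 s.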